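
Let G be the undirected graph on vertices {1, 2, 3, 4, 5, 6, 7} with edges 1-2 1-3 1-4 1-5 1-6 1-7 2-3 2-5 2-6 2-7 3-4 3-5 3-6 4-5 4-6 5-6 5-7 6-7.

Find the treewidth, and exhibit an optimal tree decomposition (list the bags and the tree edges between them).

Every bag has size at most 5, so the width is 5 − 1 = 4 and tw(G) ≤ 4. For the lower bound, the 5 vertices {1, 2, 3, 5, 6} are pairwise adjacent, and any tree decomposition puts a clique entirely inside one bag — forcing width ≥ 4. Therefore the treewidth is 4.

Treewidth 4.
One optimal decomposition is:
Bags: B1 = {1, 2, 3, 5, 6}  B2 = {1, 2, 5, 6, 7}  B3 = {1, 3, 4, 5, 6}
Tree: B1–B2, B1–B3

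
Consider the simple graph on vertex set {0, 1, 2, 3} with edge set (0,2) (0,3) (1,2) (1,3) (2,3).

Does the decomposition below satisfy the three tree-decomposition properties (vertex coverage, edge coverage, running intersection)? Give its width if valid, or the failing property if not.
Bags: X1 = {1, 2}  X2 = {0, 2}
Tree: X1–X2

No — vertex 3 appears in no bag.

A tree decomposition must satisfy three properties: every vertex lies in some bag; for every edge, both endpoints lie together in some bag; and for every vertex, the bags containing it form a connected subtree. Here vertex 3 appears in no bag, so the decomposition is invalid.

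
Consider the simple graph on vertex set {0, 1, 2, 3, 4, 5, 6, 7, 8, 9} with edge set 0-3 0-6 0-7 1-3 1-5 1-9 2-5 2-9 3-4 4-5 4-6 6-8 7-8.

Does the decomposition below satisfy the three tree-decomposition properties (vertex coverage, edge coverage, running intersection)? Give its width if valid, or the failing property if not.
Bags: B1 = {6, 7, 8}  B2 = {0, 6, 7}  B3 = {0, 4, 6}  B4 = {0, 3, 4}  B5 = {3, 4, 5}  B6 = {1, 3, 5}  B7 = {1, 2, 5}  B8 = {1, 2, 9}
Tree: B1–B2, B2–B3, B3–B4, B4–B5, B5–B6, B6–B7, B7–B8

Yes; width 2.

Every vertex of G appears in some bag (union = {0, 1, 2, 3, 4, 5, 6, 7, 8, 9}); every edge is covered by a bag; and for each vertex v the set of bags containing v is connected in the bag tree. The decomposition is therefore valid. The largest bag has 3 vertices, so the width is 2.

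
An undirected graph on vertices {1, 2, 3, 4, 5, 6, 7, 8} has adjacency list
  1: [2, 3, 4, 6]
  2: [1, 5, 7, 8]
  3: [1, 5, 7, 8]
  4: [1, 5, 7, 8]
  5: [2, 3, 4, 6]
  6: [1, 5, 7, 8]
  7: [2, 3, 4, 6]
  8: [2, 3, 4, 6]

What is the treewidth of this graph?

A width-4 tree decomposition is:
Bags: B1 = {1, 3, 5, 7, 8}  B2 = {1, 4, 5, 7, 8}  B3 = {1, 5, 6, 7, 8}  B4 = {1, 2, 5, 7, 8}
Tree: B1–B2, B2–B3, B3–B4
The largest bag has 5 vertices, giving width 4; this decomposition certifies tw(G) ≤ 4. For the lower bound: the 5 vertex sets {1,3}, {4,5}, {6,8}, {7}, {2} are disjoint, each induces a connected subgraph, and every pair is joined by at least one edge of G. Contracting each set to a single vertex therefore yields K_{5} as a minor, and since treewidth is minor-monotone, tw(G) ≥ tw(K_{5}) = 4. Hence tw(G) = 4 exactly.

4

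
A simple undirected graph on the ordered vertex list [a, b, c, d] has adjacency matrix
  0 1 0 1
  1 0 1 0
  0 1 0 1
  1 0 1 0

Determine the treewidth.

A width-2 tree decomposition is:
Bags: B1 = {b, c, d}  B2 = {a, b, d}
Tree: B1–B2
Every bag has size at most 3, so the width is 3 − 1 = 2 and tw(G) ≤ 2. The edges b–c–d–a–b form a cycle, so G is not a tree and its treewidth is at least 2. Combining the bounds, tw(G) = 2.

2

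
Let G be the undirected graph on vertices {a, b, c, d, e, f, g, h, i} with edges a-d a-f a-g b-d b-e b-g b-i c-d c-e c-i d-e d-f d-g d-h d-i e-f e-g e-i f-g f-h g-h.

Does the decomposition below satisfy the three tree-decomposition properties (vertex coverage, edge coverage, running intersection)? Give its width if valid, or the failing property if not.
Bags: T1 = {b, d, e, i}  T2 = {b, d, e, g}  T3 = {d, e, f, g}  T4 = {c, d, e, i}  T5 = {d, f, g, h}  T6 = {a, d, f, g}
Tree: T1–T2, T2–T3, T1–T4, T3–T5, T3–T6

Every vertex of G appears in some bag (union = {a, b, c, d, e, f, g, h, i}); every edge is covered by a bag; and for each vertex v the set of bags containing v is connected in the bag tree. The decomposition is therefore valid. The largest bag has 4 vertices, so the width is 3.

Yes; width 3.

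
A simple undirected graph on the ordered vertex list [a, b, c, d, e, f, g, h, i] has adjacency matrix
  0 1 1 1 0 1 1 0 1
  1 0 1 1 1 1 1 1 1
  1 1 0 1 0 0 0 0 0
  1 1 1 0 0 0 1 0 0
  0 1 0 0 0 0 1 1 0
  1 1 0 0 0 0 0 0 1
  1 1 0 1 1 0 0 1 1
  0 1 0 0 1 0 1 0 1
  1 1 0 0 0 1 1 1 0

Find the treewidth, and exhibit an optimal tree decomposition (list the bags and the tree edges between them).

Each bag holds 4 vertices, so the decomposition has width 3, which upper-bounds the treewidth. For the lower bound, the 4 vertices {a, b, d, g} are pairwise adjacent, and any tree decomposition puts a clique entirely inside one bag — forcing width ≥ 3. Therefore the treewidth is 3.

Treewidth 3.
One optimal decomposition is:
Bags: B1 = {b, g, h, i}  B2 = {a, b, g, i}  B3 = {b, e, g, h}  B4 = {a, b, f, i}  B5 = {a, b, d, g}  B6 = {a, b, c, d}
Tree: B1–B2, B1–B3, B2–B4, B2–B5, B5–B6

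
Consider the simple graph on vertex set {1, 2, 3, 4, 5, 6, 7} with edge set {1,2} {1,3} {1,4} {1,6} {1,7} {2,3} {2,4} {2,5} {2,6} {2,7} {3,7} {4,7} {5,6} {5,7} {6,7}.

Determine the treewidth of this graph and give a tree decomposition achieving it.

Treewidth 3.
Bags: B1 = {1, 2, 3, 7}  B2 = {1, 2, 4, 7}  B3 = {1, 2, 6, 7}  B4 = {2, 5, 6, 7}
Tree: B1–B2, B2–B3, B3–B4

Each bag holds 4 vertices, so the decomposition has width 3, which upper-bounds the treewidth. On the other hand G contains the 4-clique {1, 2, 3, 7}. A clique must lie in a single bag of any decomposition, so no decomposition can have width below 3. The upper and lower bounds meet at 3, so that is the treewidth.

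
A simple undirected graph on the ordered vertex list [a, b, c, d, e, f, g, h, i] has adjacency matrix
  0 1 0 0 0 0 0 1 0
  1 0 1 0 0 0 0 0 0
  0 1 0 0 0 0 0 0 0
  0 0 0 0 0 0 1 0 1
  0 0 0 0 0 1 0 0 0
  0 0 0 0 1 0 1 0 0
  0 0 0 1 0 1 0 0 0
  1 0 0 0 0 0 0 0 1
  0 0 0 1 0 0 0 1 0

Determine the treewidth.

A width-1 tree decomposition is:
Bags: B1 = {b, c}  B2 = {a, b}  B3 = {a, h}  B4 = {h, i}  B5 = {d, i}  B6 = {d, g}  B7 = {f, g}  B8 = {e, f}
Tree: B1–B2, B2–B3, B3–B4, B4–B5, B5–B6, B6–B7, B7–B8
The largest bag has 2 vertices, giving width 1; this decomposition certifies tw(G) ≤ 1. G has an edge, so its treewidth is at least 1. Therefore the treewidth is 1.

1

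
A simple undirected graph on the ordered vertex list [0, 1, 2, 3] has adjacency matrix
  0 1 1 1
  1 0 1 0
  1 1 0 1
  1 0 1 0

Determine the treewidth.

2

A width-2 tree decomposition is:
Bags: B1 = {0, 1, 2}  B2 = {0, 2, 3}
Tree: B1–B2
Every bag has size at most 3, so the width is 3 − 1 = 2 and tw(G) ≤ 2. For the lower bound, the 3 vertices {0, 1, 2} are pairwise adjacent, and any tree decomposition puts a clique entirely inside one bag — forcing width ≥ 2. The upper and lower bounds meet at 2, so that is the treewidth.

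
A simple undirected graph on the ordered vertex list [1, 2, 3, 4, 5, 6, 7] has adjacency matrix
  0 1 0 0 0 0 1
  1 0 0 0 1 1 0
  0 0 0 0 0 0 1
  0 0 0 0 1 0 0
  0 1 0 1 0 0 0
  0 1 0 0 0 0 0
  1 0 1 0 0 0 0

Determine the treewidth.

A width-1 tree decomposition is:
Bags: B1 = {1, 7}  B2 = {3, 7}  B3 = {1, 2}  B4 = {2, 5}  B5 = {2, 6}  B6 = {4, 5}
Tree: B1–B2, B1–B3, B3–B4, B4–B5, B4–B6
Each bag holds 2 vertices, so the decomposition has width 1, which upper-bounds the treewidth. G has an edge, so its treewidth is at least 1. Therefore the treewidth is 1.

1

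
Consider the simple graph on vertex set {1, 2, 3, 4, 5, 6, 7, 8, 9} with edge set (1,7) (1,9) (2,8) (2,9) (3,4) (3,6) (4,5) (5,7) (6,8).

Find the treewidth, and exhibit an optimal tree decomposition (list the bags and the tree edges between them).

Each bag holds 3 vertices, so the decomposition has width 2, which upper-bounds the treewidth. The edges 6–8–2–9–1–7–5–4–3–6 form a cycle, so G is not a tree and its treewidth is at least 2. Hence tw(G) = 2 exactly.

Treewidth 2.
One optimal decomposition is:
Bags: B1 = {2, 6, 8}  B2 = {2, 6, 9}  B3 = {1, 6, 9}  B4 = {1, 6, 7}  B5 = {5, 6, 7}  B6 = {4, 5, 6}  B7 = {3, 4, 6}
Tree: B1–B2, B2–B3, B3–B4, B4–B5, B5–B6, B6–B7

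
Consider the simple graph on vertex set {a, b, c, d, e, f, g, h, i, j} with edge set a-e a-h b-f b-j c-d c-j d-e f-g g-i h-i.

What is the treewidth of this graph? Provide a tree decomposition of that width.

Treewidth 2.
One such decomposition:
Bags: B1 = {b, f, j}  B2 = {f, g, j}  B3 = {g, i, j}  B4 = {h, i, j}  B5 = {a, h, j}  B6 = {a, e, j}  B7 = {d, e, j}  B8 = {c, d, j}
Tree: B1–B2, B2–B3, B3–B4, B4–B5, B5–B6, B6–B7, B7–B8

Each bag holds 3 vertices, so the decomposition has width 2, which upper-bounds the treewidth. Since j–b–f–g–i–h–a–e–d–c–j is a cycle in G, G is not acyclic. Forests are exactly the graphs of treewidth ≤ 1, so tw(G) ≥ 2. The upper and lower bounds meet at 2, so that is the treewidth.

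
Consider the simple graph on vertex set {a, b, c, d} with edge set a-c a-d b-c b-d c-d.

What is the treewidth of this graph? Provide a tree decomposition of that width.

The largest bag has 3 vertices, giving width 2; this decomposition certifies tw(G) ≤ 2. On the other hand G contains the 3-clique {a, c, d}. A clique must lie in a single bag of any decomposition, so no decomposition can have width below 2. The upper and lower bounds meet at 2, so that is the treewidth.

Treewidth 2.
Bags: B1 = {b, c, d}  B2 = {a, c, d}
Tree: B1–B2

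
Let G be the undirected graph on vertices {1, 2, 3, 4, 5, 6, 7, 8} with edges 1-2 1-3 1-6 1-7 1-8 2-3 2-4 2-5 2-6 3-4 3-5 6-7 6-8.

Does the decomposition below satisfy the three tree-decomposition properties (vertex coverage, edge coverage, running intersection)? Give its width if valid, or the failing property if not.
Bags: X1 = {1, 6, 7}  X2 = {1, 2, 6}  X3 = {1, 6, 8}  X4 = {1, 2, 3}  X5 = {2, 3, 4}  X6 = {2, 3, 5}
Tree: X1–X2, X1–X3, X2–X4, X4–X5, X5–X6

Checking the three conditions: (i) the bags cover all of {1, 2, 3, 4, 5, 6, 7, 8}; (ii) for each edge, some bag contains both endpoints; (iii) the bags containing any fixed vertex form a subtree. All hold, so the decomposition is valid with width 3 − 1 = 2.

Yes; width 2.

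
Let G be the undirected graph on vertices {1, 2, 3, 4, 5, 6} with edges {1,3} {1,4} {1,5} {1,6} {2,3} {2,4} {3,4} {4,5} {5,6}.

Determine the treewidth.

2

A width-2 tree decomposition is:
Bags: B1 = {1, 3, 4}  B2 = {1, 4, 5}  B3 = {1, 5, 6}  B4 = {2, 3, 4}
Tree: B1–B2, B2–B3, B1–B4
The largest bag has 3 vertices, giving width 2; this decomposition certifies tw(G) ≤ 2. Conversely, {1, 3, 4} is a clique of size 3, and the vertices of any clique must share a bag in every tree decomposition; so some bag has ≥ 3 vertices and tw(G) ≥ 2. The upper and lower bounds meet at 2, so that is the treewidth.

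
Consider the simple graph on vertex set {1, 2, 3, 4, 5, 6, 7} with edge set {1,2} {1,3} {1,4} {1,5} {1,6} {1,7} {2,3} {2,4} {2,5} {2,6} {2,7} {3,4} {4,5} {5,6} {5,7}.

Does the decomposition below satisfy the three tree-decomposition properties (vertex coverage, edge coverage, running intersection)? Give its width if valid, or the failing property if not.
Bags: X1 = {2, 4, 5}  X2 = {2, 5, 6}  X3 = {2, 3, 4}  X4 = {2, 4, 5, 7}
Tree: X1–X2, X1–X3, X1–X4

A tree decomposition must satisfy three properties: every vertex lies in some bag; for every edge, both endpoints lie together in some bag; and for every vertex, the bags containing it form a connected subtree. Here vertex 1 appears in no bag, so the decomposition is invalid.

No — vertex 1 appears in no bag.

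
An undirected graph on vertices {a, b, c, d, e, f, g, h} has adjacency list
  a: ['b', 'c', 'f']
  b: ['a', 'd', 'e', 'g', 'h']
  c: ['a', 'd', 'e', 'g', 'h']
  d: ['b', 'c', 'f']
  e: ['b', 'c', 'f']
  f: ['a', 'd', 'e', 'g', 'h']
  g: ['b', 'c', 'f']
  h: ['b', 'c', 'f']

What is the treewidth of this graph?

3

A width-3 tree decomposition is:
Bags: B1 = {b, c, f, h}  B2 = {b, c, d, f}  B3 = {b, c, e, f}  B4 = {a, b, c, f}  B5 = {b, c, f, g}
Tree: B1–B2, B2–B3, B3–B4, B4–B5
Each bag holds 4 vertices, so the decomposition has width 3, which upper-bounds the treewidth. For the lower bound: the 4 vertex sets {b,h}, {d,f}, {c}, {e} are disjoint, each induces a connected subgraph, and every pair is joined by at least one edge of G. Contracting each set to a single vertex therefore yields K_{4} as a minor, and since treewidth is minor-monotone, tw(G) ≥ tw(K_{4}) = 3. The upper and lower bounds meet at 3, so that is the treewidth.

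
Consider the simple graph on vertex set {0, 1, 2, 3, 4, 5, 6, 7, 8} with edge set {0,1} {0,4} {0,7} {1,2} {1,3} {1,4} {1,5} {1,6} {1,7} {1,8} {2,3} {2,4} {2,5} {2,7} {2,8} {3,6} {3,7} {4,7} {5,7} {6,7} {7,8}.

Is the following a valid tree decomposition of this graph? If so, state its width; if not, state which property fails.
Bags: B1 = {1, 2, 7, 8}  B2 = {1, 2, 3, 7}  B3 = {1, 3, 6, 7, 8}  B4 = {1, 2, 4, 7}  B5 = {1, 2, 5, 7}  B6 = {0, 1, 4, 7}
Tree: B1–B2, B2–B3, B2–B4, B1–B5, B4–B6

A tree decomposition must satisfy three properties: every vertex lies in some bag; for every edge, both endpoints lie together in some bag; and for every vertex, the bags containing it form a connected subtree. Here bags containing vertex 8 are not connected in the tree, so the decomposition is invalid.

No — bags containing vertex 8 are not connected in the tree.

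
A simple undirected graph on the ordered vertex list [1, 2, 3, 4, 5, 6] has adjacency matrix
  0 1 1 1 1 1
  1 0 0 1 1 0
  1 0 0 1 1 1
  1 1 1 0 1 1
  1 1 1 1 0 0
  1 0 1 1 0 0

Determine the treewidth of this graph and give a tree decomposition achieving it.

Treewidth 3.
Bags: B1 = {1, 2, 4, 5}  B2 = {1, 3, 4, 5}  B3 = {1, 3, 4, 6}
Tree: B1–B2, B2–B3

Each bag holds 4 vertices, so the decomposition has width 3, which upper-bounds the treewidth. On the other hand G contains the 4-clique {1, 2, 4, 5}. A clique must lie in a single bag of any decomposition, so no decomposition can have width below 3. Combining the bounds, tw(G) = 3.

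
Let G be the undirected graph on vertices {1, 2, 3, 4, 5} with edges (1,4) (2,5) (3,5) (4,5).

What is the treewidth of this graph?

A width-1 tree decomposition is:
Bags: B1 = {2, 5}  B2 = {3, 5}  B3 = {4, 5}  B4 = {1, 4}
Tree: B1–B2, B2–B3, B3–B4
Every bag has size at most 2, so the width is 2 − 1 = 1 and tw(G) ≤ 1. Since G has at least one edge (e.g. 5–2), it is not an edgeless graph, so tw(G) ≥ 1. The upper and lower bounds meet at 1, so that is the treewidth.

1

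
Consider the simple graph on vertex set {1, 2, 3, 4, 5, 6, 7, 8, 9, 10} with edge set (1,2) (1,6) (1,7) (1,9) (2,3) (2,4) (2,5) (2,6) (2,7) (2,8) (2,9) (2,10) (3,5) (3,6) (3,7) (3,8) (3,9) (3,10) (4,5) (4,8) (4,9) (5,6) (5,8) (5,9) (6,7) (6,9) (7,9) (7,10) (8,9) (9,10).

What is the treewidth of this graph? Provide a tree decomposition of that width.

Treewidth 4.
One such decomposition:
Bags: B1 = {2, 3, 6, 7, 9}  B2 = {2, 3, 5, 6, 9}  B3 = {1, 2, 6, 7, 9}  B4 = {2, 3, 5, 8, 9}  B5 = {2, 4, 5, 8, 9}  B6 = {2, 3, 7, 9, 10}
Tree: B1–B2, B1–B3, B2–B4, B4–B5, B1–B6

Every bag has size at most 5, so the width is 5 − 1 = 4 and tw(G) ≤ 4. For the lower bound, the 5 vertices {1, 2, 6, 7, 9} are pairwise adjacent, and any tree decomposition puts a clique entirely inside one bag — forcing width ≥ 4. Therefore the treewidth is 4.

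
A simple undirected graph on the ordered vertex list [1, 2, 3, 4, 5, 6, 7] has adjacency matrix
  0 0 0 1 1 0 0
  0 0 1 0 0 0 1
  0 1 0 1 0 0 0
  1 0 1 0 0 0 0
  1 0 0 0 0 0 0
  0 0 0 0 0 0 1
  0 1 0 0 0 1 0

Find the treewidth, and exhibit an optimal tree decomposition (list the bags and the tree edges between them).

Each bag holds 2 vertices, so the decomposition has width 1, which upper-bounds the treewidth. G has an edge, so its treewidth is at least 1. Combining the bounds, tw(G) = 1.

Treewidth 1.
One optimal decomposition is:
Bags: B1 = {6, 7}  B2 = {2, 7}  B3 = {2, 3}  B4 = {3, 4}  B5 = {1, 4}  B6 = {1, 5}
Tree: B1–B2, B2–B3, B3–B4, B4–B5, B5–B6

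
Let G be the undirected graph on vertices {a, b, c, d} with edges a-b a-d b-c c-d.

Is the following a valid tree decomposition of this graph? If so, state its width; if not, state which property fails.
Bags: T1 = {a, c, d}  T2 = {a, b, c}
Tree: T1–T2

Yes; width 2.

Checking the three conditions: (i) the bags cover all of {a, b, c, d}; (ii) for each edge, some bag contains both endpoints; (iii) the bags containing any fixed vertex form a subtree. All hold, so the decomposition is valid with width 3 − 1 = 2.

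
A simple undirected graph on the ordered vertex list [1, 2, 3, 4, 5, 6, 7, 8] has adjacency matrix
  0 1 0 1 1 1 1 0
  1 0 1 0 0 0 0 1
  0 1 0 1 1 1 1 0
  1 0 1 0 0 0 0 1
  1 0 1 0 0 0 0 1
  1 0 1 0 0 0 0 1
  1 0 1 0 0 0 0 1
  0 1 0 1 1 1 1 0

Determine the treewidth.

A width-3 tree decomposition is:
Bags: B1 = {1, 2, 3, 8}  B2 = {1, 3, 5, 8}  B3 = {1, 3, 4, 8}  B4 = {1, 3, 7, 8}  B5 = {1, 3, 6, 8}
Tree: B1–B2, B2–B3, B3–B4, B4–B5
Each bag holds 4 vertices, so the decomposition has width 3, which upper-bounds the treewidth. For the lower bound: the 4 vertex sets {1,2}, {5,8}, {3}, {4} are disjoint, each induces a connected subgraph, and every pair is joined by at least one edge of G. Contracting each set to a single vertex therefore yields K_{4} as a minor, and since treewidth is minor-monotone, tw(G) ≥ tw(K_{4}) = 3. The upper and lower bounds meet at 3, so that is the treewidth.

3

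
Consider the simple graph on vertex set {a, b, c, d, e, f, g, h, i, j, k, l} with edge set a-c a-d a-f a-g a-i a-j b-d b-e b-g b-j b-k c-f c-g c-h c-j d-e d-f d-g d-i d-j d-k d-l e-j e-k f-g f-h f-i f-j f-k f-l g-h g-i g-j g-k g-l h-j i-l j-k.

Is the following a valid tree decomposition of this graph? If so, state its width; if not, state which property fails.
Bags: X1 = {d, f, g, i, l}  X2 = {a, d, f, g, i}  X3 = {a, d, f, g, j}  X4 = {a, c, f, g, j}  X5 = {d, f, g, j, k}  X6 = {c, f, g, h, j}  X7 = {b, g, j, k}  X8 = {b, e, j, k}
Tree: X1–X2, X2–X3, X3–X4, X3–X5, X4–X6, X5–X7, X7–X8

No — edge (d,b) lies in no bag.

A tree decomposition must satisfy three properties: every vertex lies in some bag; for every edge, both endpoints lie together in some bag; and for every vertex, the bags containing it form a connected subtree. Here edge (d,b) lies in no bag, so the decomposition is invalid.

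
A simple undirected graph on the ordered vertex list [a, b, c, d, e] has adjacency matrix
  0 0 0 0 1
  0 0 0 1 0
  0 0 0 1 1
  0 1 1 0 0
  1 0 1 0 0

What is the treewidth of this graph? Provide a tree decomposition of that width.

Treewidth 1.
Bags: B1 = {a, e}  B2 = {c, e}  B3 = {c, d}  B4 = {b, d}
Tree: B1–B2, B2–B3, B3–B4

Each bag holds 2 vertices, so the decomposition has width 1, which upper-bounds the treewidth. Since G has at least one edge (e.g. a–e), it is not an edgeless graph, so tw(G) ≥ 1. Hence tw(G) = 1 exactly.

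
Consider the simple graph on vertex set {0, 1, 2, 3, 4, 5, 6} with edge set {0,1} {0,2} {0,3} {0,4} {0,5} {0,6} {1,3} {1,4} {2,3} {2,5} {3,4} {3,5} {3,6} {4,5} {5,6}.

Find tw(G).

3

A width-3 tree decomposition is:
Bags: B1 = {0, 3, 4, 5}  B2 = {0, 1, 3, 4}  B3 = {0, 2, 3, 5}  B4 = {0, 3, 5, 6}
Tree: B1–B2, B1–B3, B3–B4
Each bag holds 4 vertices, so the decomposition has width 3, which upper-bounds the treewidth. For the lower bound, the 4 vertices {0, 1, 3, 4} are pairwise adjacent, and any tree decomposition puts a clique entirely inside one bag — forcing width ≥ 3. Combining the bounds, tw(G) = 3.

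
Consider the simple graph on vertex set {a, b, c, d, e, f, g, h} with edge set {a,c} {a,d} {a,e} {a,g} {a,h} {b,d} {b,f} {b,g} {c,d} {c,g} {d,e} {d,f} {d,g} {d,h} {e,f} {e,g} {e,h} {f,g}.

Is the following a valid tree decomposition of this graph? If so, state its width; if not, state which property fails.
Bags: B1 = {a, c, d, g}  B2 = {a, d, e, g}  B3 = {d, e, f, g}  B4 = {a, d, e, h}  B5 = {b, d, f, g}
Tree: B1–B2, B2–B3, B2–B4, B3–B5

Every vertex of G appears in some bag (union = {a, b, c, d, e, f, g, h}); every edge is covered by a bag; and for each vertex v the set of bags containing v is connected in the bag tree. The decomposition is therefore valid. The largest bag has 4 vertices, so the width is 3.

Yes; width 3.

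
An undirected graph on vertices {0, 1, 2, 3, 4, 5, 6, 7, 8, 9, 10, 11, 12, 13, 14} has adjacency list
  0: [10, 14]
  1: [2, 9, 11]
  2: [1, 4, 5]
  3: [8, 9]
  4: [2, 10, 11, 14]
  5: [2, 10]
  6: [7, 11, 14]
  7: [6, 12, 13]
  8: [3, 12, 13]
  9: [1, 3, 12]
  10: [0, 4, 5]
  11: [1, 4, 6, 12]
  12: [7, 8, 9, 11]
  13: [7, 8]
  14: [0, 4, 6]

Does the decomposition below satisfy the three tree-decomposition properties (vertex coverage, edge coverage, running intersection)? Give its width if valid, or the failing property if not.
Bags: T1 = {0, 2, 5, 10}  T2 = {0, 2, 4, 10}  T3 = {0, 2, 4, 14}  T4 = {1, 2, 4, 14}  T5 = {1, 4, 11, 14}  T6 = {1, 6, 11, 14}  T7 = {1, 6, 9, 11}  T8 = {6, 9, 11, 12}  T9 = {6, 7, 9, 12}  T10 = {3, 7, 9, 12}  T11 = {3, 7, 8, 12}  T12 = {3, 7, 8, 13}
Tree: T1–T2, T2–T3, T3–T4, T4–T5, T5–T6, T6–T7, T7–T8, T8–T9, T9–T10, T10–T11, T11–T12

Vertex coverage: the bags together contain {0, 1, 2, 3, 4, 5, 6, 7, 8, 9, 10, 11, 12, 13, 14}, the full vertex set. Edge coverage: each edge of G has both endpoints in at least one bag. Running intersection: for every vertex, the bags containing it form a connected subtree. All three properties hold, so this is a valid tree decomposition of width max|bag| − 1 = 3, and hence tw(G) ≤ 3.

Yes; width 3.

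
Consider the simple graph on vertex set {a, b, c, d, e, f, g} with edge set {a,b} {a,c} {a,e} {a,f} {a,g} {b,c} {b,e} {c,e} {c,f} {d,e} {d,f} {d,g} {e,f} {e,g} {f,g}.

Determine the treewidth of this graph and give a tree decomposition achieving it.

Every bag has size at most 4, so the width is 4 − 1 = 3 and tw(G) ≤ 3. Conversely, {d, e, f, g} is a clique of size 4, and the vertices of any clique must share a bag in every tree decomposition; so some bag has ≥ 4 vertices and tw(G) ≥ 3. Therefore the treewidth is 3.

Treewidth 3.
One such decomposition:
Bags: B1 = {a, e, f, g}  B2 = {d, e, f, g}  B3 = {a, c, e, f}  B4 = {a, b, c, e}
Tree: B1–B2, B1–B3, B3–B4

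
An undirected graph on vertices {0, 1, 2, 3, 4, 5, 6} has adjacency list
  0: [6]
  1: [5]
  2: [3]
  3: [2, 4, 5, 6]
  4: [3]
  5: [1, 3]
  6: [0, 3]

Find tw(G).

A width-1 tree decomposition is:
Bags: B1 = {3, 6}  B2 = {3, 5}  B3 = {0, 6}  B4 = {2, 3}  B5 = {3, 4}  B6 = {1, 5}
Tree: B1–B2, B1–B3, B2–B4, B1–B5, B2–B6
Every bag has size at most 2, so the width is 2 − 1 = 1 and tw(G) ≤ 1. Any graph with an edge has treewidth ≥ 1, and G has the edge 3–6. Hence tw(G) = 1 exactly.

1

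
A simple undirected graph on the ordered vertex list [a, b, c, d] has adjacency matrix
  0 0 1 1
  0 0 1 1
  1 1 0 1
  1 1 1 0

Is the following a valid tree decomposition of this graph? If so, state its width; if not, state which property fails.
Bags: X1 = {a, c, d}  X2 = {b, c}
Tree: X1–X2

A tree decomposition must satisfy three properties: every vertex lies in some bag; for every edge, both endpoints lie together in some bag; and for every vertex, the bags containing it form a connected subtree. Here edge (d,b) lies in no bag, so the decomposition is invalid.

No — edge (d,b) lies in no bag.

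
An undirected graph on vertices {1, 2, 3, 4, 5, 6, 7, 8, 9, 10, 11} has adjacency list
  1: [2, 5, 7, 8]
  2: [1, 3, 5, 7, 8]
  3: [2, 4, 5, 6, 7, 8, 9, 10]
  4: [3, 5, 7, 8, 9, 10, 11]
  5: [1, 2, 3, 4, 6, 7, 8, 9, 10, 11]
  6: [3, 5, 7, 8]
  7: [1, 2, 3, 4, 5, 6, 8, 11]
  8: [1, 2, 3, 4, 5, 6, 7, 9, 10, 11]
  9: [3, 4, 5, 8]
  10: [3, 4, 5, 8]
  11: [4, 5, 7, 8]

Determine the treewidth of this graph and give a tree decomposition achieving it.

Every bag has size at most 5, so the width is 5 − 1 = 4 and tw(G) ≤ 4. On the other hand G contains the 5-clique {4, 5, 7, 8, 11}. A clique must lie in a single bag of any decomposition, so no decomposition can have width below 4. Therefore the treewidth is 4.

Treewidth 4.
One such decomposition:
Bags: B1 = {3, 4, 5, 7, 8}  B2 = {2, 3, 5, 7, 8}  B3 = {3, 4, 5, 8, 10}  B4 = {3, 5, 6, 7, 8}  B5 = {3, 4, 5, 8, 9}  B6 = {1, 2, 5, 7, 8}  B7 = {4, 5, 7, 8, 11}
Tree: B1–B2, B1–B3, B1–B4, B3–B5, B2–B6, B1–B7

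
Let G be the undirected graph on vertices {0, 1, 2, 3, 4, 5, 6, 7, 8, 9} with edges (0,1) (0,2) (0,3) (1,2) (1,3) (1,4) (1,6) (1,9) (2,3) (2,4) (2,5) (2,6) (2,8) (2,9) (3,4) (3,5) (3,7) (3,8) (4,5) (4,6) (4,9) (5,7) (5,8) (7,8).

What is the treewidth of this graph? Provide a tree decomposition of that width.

Treewidth 3.
One such decomposition:
Bags: B1 = {2, 3, 4, 5}  B2 = {1, 2, 3, 4}  B3 = {1, 2, 4, 6}  B4 = {1, 2, 4, 9}  B5 = {2, 3, 5, 8}  B6 = {0, 1, 2, 3}  B7 = {3, 5, 7, 8}
Tree: B1–B2, B2–B3, B2–B4, B1–B5, B2–B6, B5–B7

The largest bag has 4 vertices, giving width 3; this decomposition certifies tw(G) ≤ 3. For the lower bound, the 4 vertices {2, 3, 5, 8} are pairwise adjacent, and any tree decomposition puts a clique entirely inside one bag — forcing width ≥ 3. Combining the bounds, tw(G) = 3.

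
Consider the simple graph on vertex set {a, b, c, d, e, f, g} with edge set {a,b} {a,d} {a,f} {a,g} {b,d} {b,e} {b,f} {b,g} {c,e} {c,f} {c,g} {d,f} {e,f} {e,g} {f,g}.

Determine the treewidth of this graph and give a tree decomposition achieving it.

Treewidth 3.
One such decomposition:
Bags: B1 = {a, b, f, g}  B2 = {a, b, d, f}  B3 = {b, e, f, g}  B4 = {c, e, f, g}
Tree: B1–B2, B1–B3, B3–B4

The largest bag has 4 vertices, giving width 3; this decomposition certifies tw(G) ≤ 3. For the lower bound, the 4 vertices {a, b, d, f} are pairwise adjacent, and any tree decomposition puts a clique entirely inside one bag — forcing width ≥ 3. The upper and lower bounds meet at 3, so that is the treewidth.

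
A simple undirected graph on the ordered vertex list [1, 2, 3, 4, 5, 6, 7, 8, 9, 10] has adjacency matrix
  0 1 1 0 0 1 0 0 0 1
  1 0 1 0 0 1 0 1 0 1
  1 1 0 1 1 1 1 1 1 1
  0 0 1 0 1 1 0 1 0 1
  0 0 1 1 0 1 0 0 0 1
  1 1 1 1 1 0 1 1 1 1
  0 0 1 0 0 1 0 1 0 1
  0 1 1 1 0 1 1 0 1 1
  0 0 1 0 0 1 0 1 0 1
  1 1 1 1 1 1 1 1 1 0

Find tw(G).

A width-4 tree decomposition is:
Bags: B1 = {3, 4, 6, 8, 10}  B2 = {2, 3, 6, 8, 10}  B3 = {3, 6, 8, 9, 10}  B4 = {1, 2, 3, 6, 10}  B5 = {3, 6, 7, 8, 10}  B6 = {3, 4, 5, 6, 10}
Tree: B1–B2, B1–B3, B2–B4, B2–B5, B1–B6
Each bag holds 5 vertices, so the decomposition has width 4, which upper-bounds the treewidth. On the other hand G contains the 5-clique {3, 6, 8, 9, 10}. A clique must lie in a single bag of any decomposition, so no decomposition can have width below 4. Hence tw(G) = 4 exactly.

4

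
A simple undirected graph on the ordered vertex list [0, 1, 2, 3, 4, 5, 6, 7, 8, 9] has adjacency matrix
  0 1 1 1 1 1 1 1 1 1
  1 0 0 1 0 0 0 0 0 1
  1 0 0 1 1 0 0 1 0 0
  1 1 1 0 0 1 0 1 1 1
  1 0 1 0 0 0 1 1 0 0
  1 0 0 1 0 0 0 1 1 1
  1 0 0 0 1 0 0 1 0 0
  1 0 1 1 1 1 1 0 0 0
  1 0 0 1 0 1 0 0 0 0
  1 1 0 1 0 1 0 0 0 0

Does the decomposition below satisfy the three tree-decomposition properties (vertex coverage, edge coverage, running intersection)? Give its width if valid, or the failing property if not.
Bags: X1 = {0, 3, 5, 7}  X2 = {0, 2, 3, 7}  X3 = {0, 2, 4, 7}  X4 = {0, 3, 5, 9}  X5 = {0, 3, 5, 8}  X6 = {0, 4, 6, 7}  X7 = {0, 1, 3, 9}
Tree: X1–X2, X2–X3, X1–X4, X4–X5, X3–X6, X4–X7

Every vertex of G appears in some bag (union = {0, 1, 2, 3, 4, 5, 6, 7, 8, 9}); every edge is covered by a bag; and for each vertex v the set of bags containing v is connected in the bag tree. The decomposition is therefore valid. The largest bag has 4 vertices, so the width is 3.

Yes; width 3.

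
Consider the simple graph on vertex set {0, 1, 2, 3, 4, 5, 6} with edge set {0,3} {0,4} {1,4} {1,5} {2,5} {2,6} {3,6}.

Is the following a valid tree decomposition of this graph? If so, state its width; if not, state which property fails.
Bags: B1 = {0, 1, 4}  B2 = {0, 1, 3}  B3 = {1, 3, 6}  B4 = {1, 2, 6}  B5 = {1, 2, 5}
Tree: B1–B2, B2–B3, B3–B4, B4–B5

Checking the three conditions: (i) the bags cover all of {0, 1, 2, 3, 4, 5, 6}; (ii) for each edge, some bag contains both endpoints; (iii) the bags containing any fixed vertex form a subtree. All hold, so the decomposition is valid with width 3 − 1 = 2.

Yes; width 2.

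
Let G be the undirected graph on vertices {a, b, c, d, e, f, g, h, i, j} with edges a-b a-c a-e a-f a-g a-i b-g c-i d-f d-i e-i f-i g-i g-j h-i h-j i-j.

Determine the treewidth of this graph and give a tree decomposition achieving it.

Treewidth 2.
Bags: B1 = {a, f, i}  B2 = {a, g, i}  B3 = {a, e, i}  B4 = {d, f, i}  B5 = {g, i, j}  B6 = {a, b, g}  B7 = {a, c, i}  B8 = {h, i, j}
Tree: B1–B2, B2–B3, B1–B4, B2–B5, B2–B6, B3–B7, B5–B8

Each bag holds 3 vertices, so the decomposition has width 2, which upper-bounds the treewidth. On the other hand G contains the 3-clique {a, b, g}. A clique must lie in a single bag of any decomposition, so no decomposition can have width below 2. Hence tw(G) = 2 exactly.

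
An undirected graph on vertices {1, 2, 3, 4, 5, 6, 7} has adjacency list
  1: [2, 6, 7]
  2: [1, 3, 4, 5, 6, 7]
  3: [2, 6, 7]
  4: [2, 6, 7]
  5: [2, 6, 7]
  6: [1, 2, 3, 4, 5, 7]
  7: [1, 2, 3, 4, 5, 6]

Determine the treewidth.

3

A width-3 tree decomposition is:
Bags: B1 = {2, 5, 6, 7}  B2 = {2, 4, 6, 7}  B3 = {1, 2, 6, 7}  B4 = {2, 3, 6, 7}
Tree: B1–B2, B1–B3, B1–B4
Each bag holds 4 vertices, so the decomposition has width 3, which upper-bounds the treewidth. Conversely, {1, 2, 6, 7} is a clique of size 4, and the vertices of any clique must share a bag in every tree decomposition; so some bag has ≥ 4 vertices and tw(G) ≥ 3. Therefore the treewidth is 3.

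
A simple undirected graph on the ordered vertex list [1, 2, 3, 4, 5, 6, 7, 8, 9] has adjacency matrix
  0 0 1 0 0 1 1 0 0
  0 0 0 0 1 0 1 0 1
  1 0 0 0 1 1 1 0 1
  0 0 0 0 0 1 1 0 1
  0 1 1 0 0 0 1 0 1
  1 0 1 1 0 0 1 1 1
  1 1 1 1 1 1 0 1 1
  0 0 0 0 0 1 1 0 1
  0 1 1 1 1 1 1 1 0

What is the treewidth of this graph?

3

A width-3 tree decomposition is:
Bags: B1 = {3, 5, 7, 9}  B2 = {3, 6, 7, 9}  B3 = {2, 5, 7, 9}  B4 = {1, 3, 6, 7}  B5 = {6, 7, 8, 9}  B6 = {4, 6, 7, 9}
Tree: B1–B2, B1–B3, B2–B4, B2–B5, B5–B6
The largest bag has 4 vertices, giving width 3; this decomposition certifies tw(G) ≤ 3. On the other hand G contains the 4-clique {1, 3, 6, 7}. A clique must lie in a single bag of any decomposition, so no decomposition can have width below 3. The upper and lower bounds meet at 3, so that is the treewidth.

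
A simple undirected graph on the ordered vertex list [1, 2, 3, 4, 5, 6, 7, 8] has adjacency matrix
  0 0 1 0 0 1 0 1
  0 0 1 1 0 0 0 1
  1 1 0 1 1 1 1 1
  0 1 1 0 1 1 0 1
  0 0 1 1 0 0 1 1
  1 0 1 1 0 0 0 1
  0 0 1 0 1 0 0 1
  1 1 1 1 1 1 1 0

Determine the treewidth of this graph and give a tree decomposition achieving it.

The largest bag has 4 vertices, giving width 3; this decomposition certifies tw(G) ≤ 3. For the lower bound, the 4 vertices {1, 3, 6, 8} are pairwise adjacent, and any tree decomposition puts a clique entirely inside one bag — forcing width ≥ 3. Combining the bounds, tw(G) = 3.

Treewidth 3.
One optimal decomposition is:
Bags: B1 = {1, 3, 6, 8}  B2 = {3, 4, 6, 8}  B3 = {3, 4, 5, 8}  B4 = {2, 3, 4, 8}  B5 = {3, 5, 7, 8}
Tree: B1–B2, B2–B3, B3–B4, B3–B5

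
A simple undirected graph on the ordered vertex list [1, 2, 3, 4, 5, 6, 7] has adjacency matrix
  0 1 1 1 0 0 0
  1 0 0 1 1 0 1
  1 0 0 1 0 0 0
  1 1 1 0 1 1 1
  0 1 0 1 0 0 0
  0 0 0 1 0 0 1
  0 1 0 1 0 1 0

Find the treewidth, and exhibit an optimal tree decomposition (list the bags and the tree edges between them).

Treewidth 2.
Bags: B1 = {2, 4, 7}  B2 = {1, 2, 4}  B3 = {1, 3, 4}  B4 = {2, 4, 5}  B5 = {4, 6, 7}
Tree: B1–B2, B2–B3, B2–B4, B1–B5

The largest bag has 3 vertices, giving width 2; this decomposition certifies tw(G) ≤ 2. Conversely, {1, 2, 4} is a clique of size 3, and the vertices of any clique must share a bag in every tree decomposition; so some bag has ≥ 3 vertices and tw(G) ≥ 2. Hence tw(G) = 2 exactly.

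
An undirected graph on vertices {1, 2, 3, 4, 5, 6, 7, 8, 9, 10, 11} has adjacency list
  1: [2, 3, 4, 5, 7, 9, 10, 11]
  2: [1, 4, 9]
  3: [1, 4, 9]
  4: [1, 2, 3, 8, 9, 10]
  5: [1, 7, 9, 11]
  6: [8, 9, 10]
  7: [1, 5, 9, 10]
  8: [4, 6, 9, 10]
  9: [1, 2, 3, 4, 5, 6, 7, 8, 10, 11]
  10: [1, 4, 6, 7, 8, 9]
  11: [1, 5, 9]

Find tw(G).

3

A width-3 tree decomposition is:
Bags: B1 = {1, 4, 9, 10}  B2 = {1, 2, 4, 9}  B3 = {1, 7, 9, 10}  B4 = {1, 5, 7, 9}  B5 = {4, 8, 9, 10}  B6 = {6, 8, 9, 10}  B7 = {1, 5, 9, 11}  B8 = {1, 3, 4, 9}
Tree: B1–B2, B1–B3, B3–B4, B1–B5, B5–B6, B4–B7, B1–B8
The largest bag has 4 vertices, giving width 3; this decomposition certifies tw(G) ≤ 3. Conversely, {4, 8, 9, 10} is a clique of size 4, and the vertices of any clique must share a bag in every tree decomposition; so some bag has ≥ 4 vertices and tw(G) ≥ 3. Therefore the treewidth is 3.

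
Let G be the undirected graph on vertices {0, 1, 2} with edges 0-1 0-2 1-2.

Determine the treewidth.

A width-2 tree decomposition is:
Bags: B1 = {0, 1, 2}
Tree: (single bag)
With just one bag of size 3, the width is 3 − 1 = 2, so tw(G) ≤ 2. Conversely, {0, 1, 2} is a clique of size 3, and the vertices of any clique must share a bag in every tree decomposition; so some bag has ≥ 3 vertices and tw(G) ≥ 2. Combining the bounds, tw(G) = 2.

2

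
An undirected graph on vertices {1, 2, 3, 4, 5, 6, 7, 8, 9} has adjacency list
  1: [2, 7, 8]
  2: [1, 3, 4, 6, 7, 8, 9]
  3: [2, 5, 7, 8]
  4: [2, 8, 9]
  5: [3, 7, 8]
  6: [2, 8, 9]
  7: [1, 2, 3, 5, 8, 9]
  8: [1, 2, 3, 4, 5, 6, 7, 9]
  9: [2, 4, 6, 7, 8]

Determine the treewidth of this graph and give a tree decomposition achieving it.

Each bag holds 4 vertices, so the decomposition has width 3, which upper-bounds the treewidth. Conversely, {2, 4, 8, 9} is a clique of size 4, and the vertices of any clique must share a bag in every tree decomposition; so some bag has ≥ 4 vertices and tw(G) ≥ 3. Hence tw(G) = 3 exactly.

Treewidth 3.
Bags: B1 = {2, 3, 7, 8}  B2 = {2, 7, 8, 9}  B3 = {2, 6, 8, 9}  B4 = {3, 5, 7, 8}  B5 = {1, 2, 7, 8}  B6 = {2, 4, 8, 9}
Tree: B1–B2, B2–B3, B1–B4, B2–B5, B2–B6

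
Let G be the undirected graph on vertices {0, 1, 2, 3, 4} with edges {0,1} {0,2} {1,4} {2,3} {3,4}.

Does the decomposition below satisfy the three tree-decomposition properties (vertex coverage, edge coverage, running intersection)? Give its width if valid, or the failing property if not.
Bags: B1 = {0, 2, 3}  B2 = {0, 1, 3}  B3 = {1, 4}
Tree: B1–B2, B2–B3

A tree decomposition must satisfy three properties: every vertex lies in some bag; for every edge, both endpoints lie together in some bag; and for every vertex, the bags containing it form a connected subtree. Here edge (3,4) lies in no bag, so the decomposition is invalid.

No — edge (3,4) lies in no bag.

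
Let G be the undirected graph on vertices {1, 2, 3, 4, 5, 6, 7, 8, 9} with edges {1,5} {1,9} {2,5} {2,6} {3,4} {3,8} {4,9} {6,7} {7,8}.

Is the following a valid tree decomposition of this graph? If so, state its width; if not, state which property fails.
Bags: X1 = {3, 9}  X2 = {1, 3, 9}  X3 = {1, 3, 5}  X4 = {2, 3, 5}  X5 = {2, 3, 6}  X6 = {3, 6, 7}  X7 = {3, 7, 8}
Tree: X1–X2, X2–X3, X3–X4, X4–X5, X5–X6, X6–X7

A tree decomposition must satisfy three properties: every vertex lies in some bag; for every edge, both endpoints lie together in some bag; and for every vertex, the bags containing it form a connected subtree. Here vertex 4 appears in no bag, so the decomposition is invalid.

No — vertex 4 appears in no bag.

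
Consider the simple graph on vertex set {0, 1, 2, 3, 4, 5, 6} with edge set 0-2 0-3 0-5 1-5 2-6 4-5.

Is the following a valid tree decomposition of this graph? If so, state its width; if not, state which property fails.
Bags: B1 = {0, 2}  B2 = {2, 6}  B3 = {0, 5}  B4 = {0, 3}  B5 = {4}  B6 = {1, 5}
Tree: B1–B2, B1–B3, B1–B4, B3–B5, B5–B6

A tree decomposition must satisfy three properties: every vertex lies in some bag; for every edge, both endpoints lie together in some bag; and for every vertex, the bags containing it form a connected subtree. Here edge (5,4) lies in no bag, so the decomposition is invalid.

No — edge (5,4) lies in no bag.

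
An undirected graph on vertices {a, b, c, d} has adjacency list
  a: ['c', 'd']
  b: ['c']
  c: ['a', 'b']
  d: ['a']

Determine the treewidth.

1

A width-1 tree decomposition is:
Bags: B1 = {b, c}  B2 = {a, c}  B3 = {a, d}
Tree: B1–B2, B2–B3
Every bag has size at most 2, so the width is 2 − 1 = 1 and tw(G) ≤ 1. Since G has at least one edge (e.g. c–b), it is not an edgeless graph, so tw(G) ≥ 1. Hence tw(G) = 1 exactly.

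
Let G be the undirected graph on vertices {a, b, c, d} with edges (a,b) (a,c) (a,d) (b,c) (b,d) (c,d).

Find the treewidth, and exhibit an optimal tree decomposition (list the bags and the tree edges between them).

Treewidth 3.
Bags: B1 = {a, b, c, d}
Tree: (single bag)

With just one bag of size 4, the width is 4 − 1 = 3, so tw(G) ≤ 3. Conversely, {a, b, c, d} is a clique of size 4, and the vertices of any clique must share a bag in every tree decomposition; so some bag has ≥ 4 vertices and tw(G) ≥ 3. Hence tw(G) = 3 exactly.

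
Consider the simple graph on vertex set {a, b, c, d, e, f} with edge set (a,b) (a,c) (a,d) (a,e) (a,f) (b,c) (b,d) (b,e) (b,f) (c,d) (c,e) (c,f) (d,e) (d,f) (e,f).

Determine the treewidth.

A width-5 tree decomposition is:
Bags: B1 = {a, b, c, d, e, f}
Tree: (single bag)
A single bag containing all 6 vertices is trivially a valid decomposition of width 5. Conversely, {a, b, c, d, e, f} is a clique of size 6, and the vertices of any clique must share a bag in every tree decomposition; so some bag has ≥ 6 vertices and tw(G) ≥ 5. Combining the bounds, tw(G) = 5.

5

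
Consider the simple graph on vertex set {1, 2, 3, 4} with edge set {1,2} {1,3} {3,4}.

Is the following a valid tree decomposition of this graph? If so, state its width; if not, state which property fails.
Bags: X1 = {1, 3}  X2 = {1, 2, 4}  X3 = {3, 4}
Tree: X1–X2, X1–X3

No — bags containing vertex 4 are not connected in the tree.

A tree decomposition must satisfy three properties: every vertex lies in some bag; for every edge, both endpoints lie together in some bag; and for every vertex, the bags containing it form a connected subtree. Here bags containing vertex 4 are not connected in the tree, so the decomposition is invalid.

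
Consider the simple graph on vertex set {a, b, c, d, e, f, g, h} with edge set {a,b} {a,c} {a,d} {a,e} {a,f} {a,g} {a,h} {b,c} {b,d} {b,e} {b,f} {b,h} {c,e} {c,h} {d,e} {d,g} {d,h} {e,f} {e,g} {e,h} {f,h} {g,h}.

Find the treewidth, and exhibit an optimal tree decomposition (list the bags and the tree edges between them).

Treewidth 4.
One optimal decomposition is:
Bags: B1 = {a, b, d, e, h}  B2 = {a, b, e, f, h}  B3 = {a, d, e, g, h}  B4 = {a, b, c, e, h}
Tree: B1–B2, B1–B3, B2–B4

The largest bag has 5 vertices, giving width 4; this decomposition certifies tw(G) ≤ 4. For the lower bound, the 5 vertices {a, d, e, g, h} are pairwise adjacent, and any tree decomposition puts a clique entirely inside one bag — forcing width ≥ 4. Hence tw(G) = 4 exactly.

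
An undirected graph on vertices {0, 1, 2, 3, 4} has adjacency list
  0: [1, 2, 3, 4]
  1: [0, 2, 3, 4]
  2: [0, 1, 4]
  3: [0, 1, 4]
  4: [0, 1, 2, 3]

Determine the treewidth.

A width-3 tree decomposition is:
Bags: B1 = {0, 1, 2, 4}  B2 = {0, 1, 3, 4}
Tree: B1–B2
The largest bag has 4 vertices, giving width 3; this decomposition certifies tw(G) ≤ 3. Conversely, {0, 1, 2, 4} is a clique of size 4, and the vertices of any clique must share a bag in every tree decomposition; so some bag has ≥ 4 vertices and tw(G) ≥ 3. Hence tw(G) = 3 exactly.

3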